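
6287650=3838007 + 2449643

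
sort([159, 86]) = [ 86, 159 ]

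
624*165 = 102960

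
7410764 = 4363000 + 3047764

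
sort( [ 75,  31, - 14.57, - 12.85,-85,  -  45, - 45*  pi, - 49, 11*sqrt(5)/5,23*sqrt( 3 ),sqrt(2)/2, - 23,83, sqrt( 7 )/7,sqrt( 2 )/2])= [ - 45*pi, - 85, - 49, - 45, - 23, - 14.57 , - 12.85, sqrt( 7) /7 , sqrt( 2 )/2,sqrt ( 2)/2, 11*sqrt (5)/5,31,23*sqrt( 3 ), 75,83]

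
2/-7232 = -1/3616 = - 0.00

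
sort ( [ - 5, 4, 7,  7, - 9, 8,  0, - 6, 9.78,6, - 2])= [ - 9, - 6, - 5, - 2, 0,4, 6,7,  7,8,  9.78]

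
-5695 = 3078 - 8773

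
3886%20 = 6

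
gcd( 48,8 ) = 8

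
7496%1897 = 1805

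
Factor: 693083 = 137^1*5059^1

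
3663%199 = 81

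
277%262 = 15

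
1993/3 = 1993/3 = 664.33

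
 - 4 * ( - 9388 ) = 37552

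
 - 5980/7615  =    -  1 + 327/1523= - 0.79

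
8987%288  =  59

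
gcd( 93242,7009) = 1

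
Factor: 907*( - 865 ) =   -  5^1*173^1* 907^1 = - 784555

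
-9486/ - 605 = 15  +  411/605 = 15.68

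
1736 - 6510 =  - 4774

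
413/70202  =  413/70202=0.01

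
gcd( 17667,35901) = 9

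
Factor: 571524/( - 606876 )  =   - 97/103=- 97^1*103^( - 1) 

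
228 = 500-272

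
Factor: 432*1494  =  645408 = 2^5*3^5 *83^1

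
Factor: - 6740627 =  - 97^1*69491^1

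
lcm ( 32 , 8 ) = 32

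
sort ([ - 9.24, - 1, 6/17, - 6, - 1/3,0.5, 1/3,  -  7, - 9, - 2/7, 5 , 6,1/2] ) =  [- 9.24,-9, - 7 , - 6, - 1 ,-1/3, - 2/7,1/3, 6/17,0.5, 1/2, 5, 6 ] 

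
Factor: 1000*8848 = 8848000  =  2^7*5^3*7^1 *79^1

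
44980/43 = 44980/43 = 1046.05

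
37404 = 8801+28603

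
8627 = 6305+2322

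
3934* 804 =3162936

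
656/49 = 13 + 19/49=13.39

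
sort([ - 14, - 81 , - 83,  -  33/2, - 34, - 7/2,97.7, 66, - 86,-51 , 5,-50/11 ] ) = [  -  86,-83, - 81  , - 51, - 34, - 33/2, - 14,  -  50/11, - 7/2, 5, 66, 97.7 ] 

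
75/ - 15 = - 5 + 0/1 = - 5.00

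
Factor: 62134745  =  5^1*17^1*113^1 * 6469^1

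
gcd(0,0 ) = 0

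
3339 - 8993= -5654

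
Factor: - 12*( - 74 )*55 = 48840 = 2^3*3^1*5^1*11^1*37^1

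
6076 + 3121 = 9197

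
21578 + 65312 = 86890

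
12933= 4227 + 8706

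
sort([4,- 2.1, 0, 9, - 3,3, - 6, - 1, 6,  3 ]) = [- 6, - 3, - 2.1 , - 1, 0,3,  3,4,6, 9]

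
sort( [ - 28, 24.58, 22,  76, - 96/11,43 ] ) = [-28, - 96/11,  22,  24.58, 43,  76]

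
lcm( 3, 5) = 15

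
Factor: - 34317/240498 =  - 123/862  =  - 2^( - 1)*3^1*41^1 * 431^( - 1)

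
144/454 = 72/227 = 0.32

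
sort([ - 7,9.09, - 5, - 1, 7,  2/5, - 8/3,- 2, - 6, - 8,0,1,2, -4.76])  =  [ - 8,  -  7,-6,- 5, - 4.76, - 8/3, - 2, - 1,0,2/5,  1,2,7,9.09 ] 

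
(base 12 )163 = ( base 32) 6R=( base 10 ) 219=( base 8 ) 333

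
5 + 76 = 81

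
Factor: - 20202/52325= - 2^1*3^1* 5^ (- 2 )*23^ (  -  1)*37^1  =  -222/575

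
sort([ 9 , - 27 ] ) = [ - 27, 9] 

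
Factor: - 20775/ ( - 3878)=75/14=   2^( - 1 )*3^1 *5^2*7^ (- 1 ) 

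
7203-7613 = -410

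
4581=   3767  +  814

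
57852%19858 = 18136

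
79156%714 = 616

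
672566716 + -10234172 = 662332544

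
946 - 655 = 291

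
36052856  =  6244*5774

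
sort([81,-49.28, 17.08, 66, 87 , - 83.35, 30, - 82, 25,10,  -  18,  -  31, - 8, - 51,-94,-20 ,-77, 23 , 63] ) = [ - 94, - 83.35, - 82,-77, - 51,-49.28, - 31, - 20, - 18,-8,10, 17.08, 23, 25,30, 63,66, 81, 87]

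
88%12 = 4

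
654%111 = 99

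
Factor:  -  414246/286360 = -207123/143180 = - 2^( - 2 ) * 3^1*5^ ( - 1)*7^2*1409^1*7159^( - 1) 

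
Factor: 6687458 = 2^1*29^1*115301^1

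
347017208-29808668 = 317208540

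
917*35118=32203206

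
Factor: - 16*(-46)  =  2^5 * 23^1  =  736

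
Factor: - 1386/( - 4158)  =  3^( - 1 )=1/3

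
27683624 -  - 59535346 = 87218970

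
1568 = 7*224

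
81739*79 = 6457381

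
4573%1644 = 1285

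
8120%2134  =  1718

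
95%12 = 11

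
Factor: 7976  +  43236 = 2^2 * 7^1*31^1*59^1 =51212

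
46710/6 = 7785= 7785.00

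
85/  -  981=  - 85/981 =- 0.09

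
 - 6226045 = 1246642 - 7472687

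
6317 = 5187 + 1130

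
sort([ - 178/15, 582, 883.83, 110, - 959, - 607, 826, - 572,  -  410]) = [  -  959, - 607,-572, - 410,  -  178/15, 110,582 , 826, 883.83 ] 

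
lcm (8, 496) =496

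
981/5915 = 981/5915 = 0.17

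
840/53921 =120/7703 = 0.02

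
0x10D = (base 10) 269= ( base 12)1a5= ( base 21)ch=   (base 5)2034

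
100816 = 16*6301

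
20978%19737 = 1241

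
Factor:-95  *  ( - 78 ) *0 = 0^1 = 0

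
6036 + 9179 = 15215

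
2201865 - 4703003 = -2501138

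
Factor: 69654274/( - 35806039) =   -  2^1*29^(-1)*79^ ( - 1)*853^1*15629^(-1 )*40829^1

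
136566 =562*243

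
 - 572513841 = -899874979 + 327361138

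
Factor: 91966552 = 2^3*11495819^1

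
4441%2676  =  1765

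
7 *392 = 2744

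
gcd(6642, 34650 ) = 18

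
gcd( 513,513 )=513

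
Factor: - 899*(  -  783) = 703917  =  3^3*29^2*31^1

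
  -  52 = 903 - 955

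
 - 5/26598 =  -  1 + 26593/26598  =  -  0.00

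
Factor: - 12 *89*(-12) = 12816 = 2^4*3^2*89^1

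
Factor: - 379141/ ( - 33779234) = 2^( - 1 )*7^1*54163^1*16889617^( - 1)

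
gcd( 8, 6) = 2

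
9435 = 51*185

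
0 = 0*63338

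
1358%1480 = 1358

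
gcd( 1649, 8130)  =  1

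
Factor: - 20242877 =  - 199^1*101723^1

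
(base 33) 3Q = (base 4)1331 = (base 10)125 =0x7D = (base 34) 3n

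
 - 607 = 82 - 689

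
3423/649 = 5+178/649=5.27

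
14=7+7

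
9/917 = 9/917=0.01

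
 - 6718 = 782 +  - 7500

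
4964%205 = 44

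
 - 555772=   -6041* 92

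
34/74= 17/37=0.46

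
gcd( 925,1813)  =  37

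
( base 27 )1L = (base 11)44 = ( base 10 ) 48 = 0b110000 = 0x30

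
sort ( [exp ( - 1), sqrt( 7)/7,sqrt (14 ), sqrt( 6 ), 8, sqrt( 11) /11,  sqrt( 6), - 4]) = [ - 4,sqrt (11) /11, exp( -1), sqrt(7)/7, sqrt( 6),  sqrt (6 ), sqrt(14),  8]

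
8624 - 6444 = 2180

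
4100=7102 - 3002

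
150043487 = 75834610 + 74208877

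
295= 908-613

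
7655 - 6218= 1437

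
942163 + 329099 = 1271262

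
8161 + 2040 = 10201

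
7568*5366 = 40609888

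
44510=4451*10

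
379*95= 36005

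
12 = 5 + 7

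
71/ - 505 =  - 71/505 = -0.14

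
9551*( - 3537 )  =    -  33781887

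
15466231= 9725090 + 5741141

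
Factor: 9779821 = 431^1*22691^1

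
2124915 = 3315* 641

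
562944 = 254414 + 308530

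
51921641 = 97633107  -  45711466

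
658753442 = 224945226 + 433808216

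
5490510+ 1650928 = 7141438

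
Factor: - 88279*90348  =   - 2^2*3^1*43^1*2053^1*7529^1 = - 7975831092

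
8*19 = 152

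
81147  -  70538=10609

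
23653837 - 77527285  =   - 53873448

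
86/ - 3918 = -43/1959 = -0.02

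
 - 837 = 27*( - 31) 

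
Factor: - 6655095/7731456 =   -  2218365/2577152=- 2^ (-8 )*3^2*5^1*10067^(- 1)*49297^1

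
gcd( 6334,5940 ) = 2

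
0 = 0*688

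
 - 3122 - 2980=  - 6102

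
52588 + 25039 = 77627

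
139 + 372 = 511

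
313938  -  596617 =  - 282679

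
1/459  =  1/459 = 0.00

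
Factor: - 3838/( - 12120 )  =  19/60  =  2^( - 2) * 3^(-1)*5^( - 1)*  19^1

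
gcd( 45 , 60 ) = 15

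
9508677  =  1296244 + 8212433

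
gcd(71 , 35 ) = 1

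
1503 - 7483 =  - 5980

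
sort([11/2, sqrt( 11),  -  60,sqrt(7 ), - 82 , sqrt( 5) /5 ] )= [ - 82,  -  60, sqrt (5)/5,sqrt (7 ),sqrt( 11 ),11/2] 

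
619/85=619/85 = 7.28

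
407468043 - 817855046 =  - 410387003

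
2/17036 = 1/8518 = 0.00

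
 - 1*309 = -309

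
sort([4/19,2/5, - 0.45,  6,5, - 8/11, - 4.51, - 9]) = [ - 9, - 4.51, - 8/11, - 0.45,4/19, 2/5, 5, 6]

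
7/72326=7/72326 = 0.00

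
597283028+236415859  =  833698887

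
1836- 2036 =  - 200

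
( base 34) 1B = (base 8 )55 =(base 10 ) 45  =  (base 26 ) 1j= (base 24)1L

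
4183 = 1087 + 3096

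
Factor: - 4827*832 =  - 4016064=- 2^6*3^1 * 13^1*1609^1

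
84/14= 6 = 6.00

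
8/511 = 8/511 = 0.02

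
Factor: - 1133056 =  - 2^9*2213^1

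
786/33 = 262/11 = 23.82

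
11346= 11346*1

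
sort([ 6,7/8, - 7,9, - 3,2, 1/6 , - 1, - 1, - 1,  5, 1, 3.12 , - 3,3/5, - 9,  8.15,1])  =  [  -  9, - 7, - 3, - 3,- 1, - 1, - 1, 1/6,3/5,7/8,1, 1,2, 3.12,5, 6,8.15, 9 ]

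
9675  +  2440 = 12115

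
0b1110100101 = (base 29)135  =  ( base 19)2b2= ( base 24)1el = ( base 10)933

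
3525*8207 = 28929675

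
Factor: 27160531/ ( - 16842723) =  - 3^ ( - 1 )*257^1  *2113^ ( - 1)*2657^( - 1 )*105683^1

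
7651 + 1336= 8987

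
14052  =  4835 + 9217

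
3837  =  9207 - 5370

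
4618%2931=1687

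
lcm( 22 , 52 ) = 572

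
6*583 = 3498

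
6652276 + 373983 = 7026259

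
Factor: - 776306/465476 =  - 2^( - 1 )*11^(  -  1 )*71^( - 1) * 131^1*149^ (-1 )*2963^1 = -388153/232738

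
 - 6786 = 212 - 6998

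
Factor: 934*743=693962= 2^1*467^1*743^1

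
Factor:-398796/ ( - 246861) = 132932/82287 = 2^2 * 3^(- 2 )*41^( - 1)*167^1*199^1*223^( - 1)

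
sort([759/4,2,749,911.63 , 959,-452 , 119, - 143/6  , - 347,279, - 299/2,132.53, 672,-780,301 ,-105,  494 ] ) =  [ - 780, - 452, - 347,  -  299/2,  -  105, - 143/6, 2, 119,132.53, 759/4,279,301, 494, 672, 749,911.63, 959 ] 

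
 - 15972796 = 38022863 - 53995659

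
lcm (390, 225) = 5850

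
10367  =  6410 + 3957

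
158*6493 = 1025894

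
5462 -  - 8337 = 13799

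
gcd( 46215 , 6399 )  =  711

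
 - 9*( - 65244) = 587196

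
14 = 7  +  7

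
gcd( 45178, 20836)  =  2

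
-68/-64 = 17/16  =  1.06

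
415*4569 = 1896135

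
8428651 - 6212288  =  2216363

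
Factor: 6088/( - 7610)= - 4/5 = - 2^2* 5^( - 1) 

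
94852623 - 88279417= 6573206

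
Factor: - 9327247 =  - 9327247^1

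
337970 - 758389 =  - 420419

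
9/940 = 9/940 =0.01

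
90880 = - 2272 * (  -  40 ) 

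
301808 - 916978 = -615170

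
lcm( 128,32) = 128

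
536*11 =5896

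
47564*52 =2473328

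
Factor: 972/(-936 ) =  - 27/26 = - 2^ ( - 1)*3^3 * 13^( - 1)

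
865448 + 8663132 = 9528580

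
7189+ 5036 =12225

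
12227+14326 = 26553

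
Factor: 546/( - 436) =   -  2^ (  -  1 ) * 3^1*7^1 * 13^1* 109^ ( - 1 ) = -  273/218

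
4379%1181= 836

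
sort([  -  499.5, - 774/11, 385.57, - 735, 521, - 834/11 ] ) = [ - 735, -499.5, - 834/11, - 774/11, 385.57, 521 ]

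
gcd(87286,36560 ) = 2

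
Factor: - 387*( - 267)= 103329 =3^3*43^1*89^1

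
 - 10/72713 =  - 1 + 72703/72713 = -0.00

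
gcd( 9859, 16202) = 1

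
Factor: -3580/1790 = -2 =-2^1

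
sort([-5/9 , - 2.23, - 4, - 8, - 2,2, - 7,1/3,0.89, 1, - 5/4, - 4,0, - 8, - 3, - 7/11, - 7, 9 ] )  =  [ - 8, - 8, - 7, - 7, - 4, - 4, - 3, - 2.23 , - 2, - 5/4, - 7/11, - 5/9,0,1/3,0.89, 1,2, 9 ]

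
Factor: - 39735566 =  - 2^1*13^1*1528291^1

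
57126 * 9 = 514134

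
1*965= 965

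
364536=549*664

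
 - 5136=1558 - 6694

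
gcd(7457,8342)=1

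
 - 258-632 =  - 890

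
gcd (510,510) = 510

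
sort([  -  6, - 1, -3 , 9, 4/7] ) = [  -  6,- 3 , - 1,4/7, 9] 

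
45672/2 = 22836 =22836.00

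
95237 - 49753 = 45484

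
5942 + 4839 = 10781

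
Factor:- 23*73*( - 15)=3^1 * 5^1*23^1*73^1 = 25185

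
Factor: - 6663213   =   - 3^2*53^1*61^1*229^1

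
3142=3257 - 115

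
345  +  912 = 1257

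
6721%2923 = 875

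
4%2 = 0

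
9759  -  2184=7575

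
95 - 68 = 27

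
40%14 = 12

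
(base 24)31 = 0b1001001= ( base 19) 3G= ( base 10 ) 73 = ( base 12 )61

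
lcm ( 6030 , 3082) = 138690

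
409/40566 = 409/40566 = 0.01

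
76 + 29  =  105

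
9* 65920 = 593280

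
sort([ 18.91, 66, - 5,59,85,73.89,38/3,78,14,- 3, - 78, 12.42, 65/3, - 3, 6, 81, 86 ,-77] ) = [ - 78, - 77 , - 5, - 3,  -  3, 6,12.42, 38/3,14,18.91,  65/3, 59,66,73.89,78, 81,85,  86]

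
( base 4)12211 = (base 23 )i7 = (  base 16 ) 1A5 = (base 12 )2B1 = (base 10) 421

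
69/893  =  69/893  =  0.08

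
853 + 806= 1659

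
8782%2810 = 352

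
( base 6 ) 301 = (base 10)109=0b1101101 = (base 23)4H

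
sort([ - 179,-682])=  [ - 682, - 179 ]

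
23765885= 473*50245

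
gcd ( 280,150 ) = 10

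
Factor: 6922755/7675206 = 329655/365486 =2^( - 1)*3^1*5^1 * 11^( -1)*37^(-1 )*449^( - 1)*21977^1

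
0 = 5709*0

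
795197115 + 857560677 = 1652757792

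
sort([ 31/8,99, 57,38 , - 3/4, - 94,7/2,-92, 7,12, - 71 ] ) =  [ - 94, - 92,  -  71, - 3/4,7/2,31/8, 7, 12, 38,57, 99]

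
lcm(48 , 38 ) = 912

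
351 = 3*117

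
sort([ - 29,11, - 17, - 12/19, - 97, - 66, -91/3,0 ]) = [-97, - 66 , - 91/3,-29, - 17, - 12/19,0,11 ] 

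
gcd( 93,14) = 1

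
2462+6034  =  8496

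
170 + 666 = 836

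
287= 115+172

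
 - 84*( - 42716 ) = 3588144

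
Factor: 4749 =3^1*1583^1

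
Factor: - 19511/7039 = - 109^1*179^1*7039^( -1)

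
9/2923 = 9/2923 = 0.00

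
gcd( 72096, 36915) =3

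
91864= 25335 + 66529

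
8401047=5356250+3044797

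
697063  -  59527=637536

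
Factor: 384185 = 5^1*76837^1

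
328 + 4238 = 4566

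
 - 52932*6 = -317592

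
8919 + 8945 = 17864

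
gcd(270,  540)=270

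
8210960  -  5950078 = 2260882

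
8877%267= 66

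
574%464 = 110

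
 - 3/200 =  - 3/200 = - 0.01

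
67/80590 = 67/80590= 0.00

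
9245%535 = 150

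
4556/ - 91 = - 51 +85/91 = - 50.07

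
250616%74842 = 26090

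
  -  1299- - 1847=548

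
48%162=48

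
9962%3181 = 419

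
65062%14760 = 6022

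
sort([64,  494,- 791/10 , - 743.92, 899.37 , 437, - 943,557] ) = [ - 943,-743.92,- 791/10,64,437 , 494, 557,899.37] 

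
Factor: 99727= 31^1*3217^1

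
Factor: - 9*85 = - 3^2*5^1*17^1 = -765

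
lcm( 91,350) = 4550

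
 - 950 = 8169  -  9119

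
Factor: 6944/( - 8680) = -4/5 = - 2^2*5^(-1 ) 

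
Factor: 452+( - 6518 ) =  - 2^1*3^2*337^1 =- 6066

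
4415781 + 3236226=7652007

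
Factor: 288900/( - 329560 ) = - 2^( - 1)*3^3*5^1*7^( - 1)*11^(-1 ) = - 135/154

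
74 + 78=152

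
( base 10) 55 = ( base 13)43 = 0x37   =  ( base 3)2001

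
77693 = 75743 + 1950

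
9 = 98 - 89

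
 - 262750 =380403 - 643153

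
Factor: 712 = 2^3*89^1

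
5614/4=2807/2= 1403.50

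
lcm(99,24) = 792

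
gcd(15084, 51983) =1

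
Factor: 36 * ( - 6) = - 2^3 * 3^3 = -216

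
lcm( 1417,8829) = 114777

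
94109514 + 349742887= 443852401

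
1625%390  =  65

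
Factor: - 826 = - 2^1*7^1*59^1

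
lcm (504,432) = 3024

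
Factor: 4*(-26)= - 2^3*13^1 =-104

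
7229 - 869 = 6360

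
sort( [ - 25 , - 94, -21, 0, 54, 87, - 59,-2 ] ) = [ - 94,- 59  ,-25,-21, - 2,0, 54, 87 ]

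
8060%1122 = 206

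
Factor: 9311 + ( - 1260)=8051 = 83^1*97^1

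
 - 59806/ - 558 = 29903/279 =107.18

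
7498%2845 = 1808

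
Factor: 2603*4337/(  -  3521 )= -11289211/3521 = - 7^( - 1 )*19^1*137^1*503^( - 1)*4337^1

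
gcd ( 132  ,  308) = 44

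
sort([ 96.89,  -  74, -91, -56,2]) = [ - 91,-74, - 56, 2,96.89 ]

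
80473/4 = 20118 + 1/4 = 20118.25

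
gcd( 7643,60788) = 1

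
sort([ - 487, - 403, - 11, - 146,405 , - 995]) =[-995, - 487, - 403, - 146,  -  11,405 ]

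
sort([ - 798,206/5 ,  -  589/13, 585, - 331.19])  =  [ - 798, - 331.19, - 589/13 , 206/5,  585] 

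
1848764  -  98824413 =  - 96975649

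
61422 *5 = 307110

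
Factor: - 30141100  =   - 2^2 * 5^2*11^2*47^1*53^1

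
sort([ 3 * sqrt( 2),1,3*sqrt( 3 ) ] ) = [1,3*sqrt( 2 ), 3 * sqrt(3)]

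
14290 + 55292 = 69582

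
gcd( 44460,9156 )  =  12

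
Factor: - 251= - 251^1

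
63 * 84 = 5292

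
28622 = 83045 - 54423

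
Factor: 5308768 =2^5*23^1*7213^1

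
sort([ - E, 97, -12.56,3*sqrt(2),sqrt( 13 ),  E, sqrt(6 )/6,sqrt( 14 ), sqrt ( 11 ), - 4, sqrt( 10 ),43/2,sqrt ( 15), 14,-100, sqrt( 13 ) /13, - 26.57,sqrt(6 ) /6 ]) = [-100 ,-26.57, - 12.56,-4, - E, sqrt( 13 )/13,sqrt(6 )/6, sqrt (6 )/6, E, sqrt(10),  sqrt(11), sqrt ( 13 ), sqrt( 14 ), sqrt( 15 ),3 *sqrt ( 2 ), 14,43/2,97 ] 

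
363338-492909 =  - 129571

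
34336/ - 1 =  - 34336+ 0/1 =-34336.00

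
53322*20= 1066440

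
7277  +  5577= 12854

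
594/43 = 13  +  35/43 = 13.81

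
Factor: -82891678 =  - 2^1 *23^1*179^1*10067^1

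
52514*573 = 30090522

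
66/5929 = 6/539 =0.01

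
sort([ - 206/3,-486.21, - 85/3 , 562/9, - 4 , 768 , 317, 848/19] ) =[- 486.21, - 206/3 , - 85/3 , - 4,848/19, 562/9,317, 768 ] 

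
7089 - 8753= - 1664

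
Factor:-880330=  - 2^1 * 5^1*11^1*53^1* 151^1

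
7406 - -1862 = 9268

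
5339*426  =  2274414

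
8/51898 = 4/25949 = 0.00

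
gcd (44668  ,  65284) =3436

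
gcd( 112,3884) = 4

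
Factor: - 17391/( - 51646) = 33/98  =  2^( - 1)*3^1* 7^(-2 ) * 11^1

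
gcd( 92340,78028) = 4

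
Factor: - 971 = -971^1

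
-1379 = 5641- 7020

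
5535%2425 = 685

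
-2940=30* ( - 98 )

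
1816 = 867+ 949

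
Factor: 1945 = 5^1*389^1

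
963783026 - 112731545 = 851051481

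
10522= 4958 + 5564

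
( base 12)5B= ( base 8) 107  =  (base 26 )2j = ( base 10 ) 71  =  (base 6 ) 155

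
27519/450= 9173/150 = 61.15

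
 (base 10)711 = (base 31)mt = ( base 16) 2c7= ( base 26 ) 119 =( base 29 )of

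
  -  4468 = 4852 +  - 9320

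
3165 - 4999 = -1834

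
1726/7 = 1726/7= 246.57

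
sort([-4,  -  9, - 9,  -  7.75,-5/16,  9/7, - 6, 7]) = [ - 9 ,-9, - 7.75  , - 6 , - 4,-5/16, 9/7,7]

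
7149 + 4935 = 12084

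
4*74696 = 298784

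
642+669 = 1311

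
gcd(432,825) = 3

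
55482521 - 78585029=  - 23102508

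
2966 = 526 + 2440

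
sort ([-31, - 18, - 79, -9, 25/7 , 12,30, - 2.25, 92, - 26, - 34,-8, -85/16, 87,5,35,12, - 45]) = [  -  79, - 45, - 34, - 31,-26,  -  18, - 9, - 8, - 85/16, - 2.25,25/7,5, 12, 12, 30,35,87, 92]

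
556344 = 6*92724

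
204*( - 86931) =-17733924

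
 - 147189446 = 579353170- 726542616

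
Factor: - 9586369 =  - 13^1*737413^1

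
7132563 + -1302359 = 5830204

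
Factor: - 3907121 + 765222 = - 3141899^1 = - 3141899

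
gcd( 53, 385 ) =1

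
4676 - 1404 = 3272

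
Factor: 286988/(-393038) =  -143494/196519 = - 2^1 * 13^1 * 5519^1*196519^( - 1)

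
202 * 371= 74942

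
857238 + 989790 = 1847028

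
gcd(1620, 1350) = 270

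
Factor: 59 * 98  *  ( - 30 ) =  - 2^2*3^1*5^1*7^2*59^1 = - 173460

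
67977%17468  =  15573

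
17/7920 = 17/7920 =0.00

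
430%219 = 211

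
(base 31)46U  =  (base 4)333130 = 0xFDC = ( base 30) 4FA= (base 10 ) 4060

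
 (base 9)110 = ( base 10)90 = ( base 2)1011010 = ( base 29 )33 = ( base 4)1122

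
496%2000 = 496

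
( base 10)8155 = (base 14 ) 2D87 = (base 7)32530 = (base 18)1731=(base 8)17733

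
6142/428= 3071/214 = 14.35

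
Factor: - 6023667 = - 3^1*13^2*109^2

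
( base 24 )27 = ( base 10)55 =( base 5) 210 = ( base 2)110111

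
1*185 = 185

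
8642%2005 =622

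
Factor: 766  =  2^1*383^1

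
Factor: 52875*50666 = 2678964750 = 2^1*3^2*5^3*7^2*11^1*47^2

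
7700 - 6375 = 1325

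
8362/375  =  22+112/375= 22.30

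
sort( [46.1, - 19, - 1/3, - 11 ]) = [ - 19,- 11,-1/3, 46.1] 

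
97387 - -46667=144054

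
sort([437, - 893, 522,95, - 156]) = [ - 893, - 156,95 , 437,522] 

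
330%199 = 131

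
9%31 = 9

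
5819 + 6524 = 12343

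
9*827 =7443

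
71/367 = 71/367= 0.19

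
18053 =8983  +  9070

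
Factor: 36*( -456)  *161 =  - 2642976=-2^5 * 3^3*7^1*19^1*23^1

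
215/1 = 215 = 215.00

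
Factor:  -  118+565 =3^1 * 149^1 = 447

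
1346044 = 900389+445655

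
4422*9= 39798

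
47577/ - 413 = -47577/413 = - 115.20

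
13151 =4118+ 9033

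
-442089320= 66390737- 508480057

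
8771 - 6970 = 1801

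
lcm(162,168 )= 4536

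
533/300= 1 + 233/300 = 1.78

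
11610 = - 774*( - 15 ) 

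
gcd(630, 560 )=70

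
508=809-301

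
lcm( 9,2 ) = 18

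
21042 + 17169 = 38211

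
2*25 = 50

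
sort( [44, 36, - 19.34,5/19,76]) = [ - 19.34,5/19,  36,44, 76]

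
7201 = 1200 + 6001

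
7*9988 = 69916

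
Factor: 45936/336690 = 88/645 = 2^3*3^( - 1)*5^(-1)*11^1*43^( - 1 )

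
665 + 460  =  1125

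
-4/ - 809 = 4/809 = 0.00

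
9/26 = 9/26 = 0.35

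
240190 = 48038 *5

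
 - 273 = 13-286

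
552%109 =7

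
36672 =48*764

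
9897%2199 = 1101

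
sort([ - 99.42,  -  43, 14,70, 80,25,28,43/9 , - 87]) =[ - 99.42, - 87, - 43,43/9, 14, 25,28,70,  80 ] 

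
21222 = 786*27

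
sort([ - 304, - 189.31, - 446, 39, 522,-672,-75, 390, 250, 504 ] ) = [ - 672 ,-446, -304, - 189.31,  -  75, 39, 250,  390, 504,522] 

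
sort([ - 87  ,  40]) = [-87 , 40]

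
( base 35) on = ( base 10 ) 863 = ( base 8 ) 1537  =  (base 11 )715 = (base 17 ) 2gd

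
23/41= 23/41 = 0.56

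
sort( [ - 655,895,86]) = [ - 655 , 86, 895]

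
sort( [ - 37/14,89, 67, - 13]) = [ - 13, - 37/14,67,89]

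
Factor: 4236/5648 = 2^ ( - 2) *3^1=3/4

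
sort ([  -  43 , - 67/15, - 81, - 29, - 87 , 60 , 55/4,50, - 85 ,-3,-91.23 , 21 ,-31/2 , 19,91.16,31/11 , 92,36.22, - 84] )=[ - 91.23, - 87 , - 85, - 84, -81, - 43, - 29, - 31/2,  -  67/15, - 3,31/11,55/4,19,21,36.22, 50, 60, 91.16, 92]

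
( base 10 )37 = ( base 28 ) 19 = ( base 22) 1f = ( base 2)100101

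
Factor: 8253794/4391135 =2^1 *5^( - 1)*7^(-2 )*17923^( - 1)*4126897^1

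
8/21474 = 4/10737 = 0.00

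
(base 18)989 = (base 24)57l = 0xbfd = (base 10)3069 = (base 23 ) 5ia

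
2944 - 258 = 2686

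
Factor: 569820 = 2^2*3^1*5^1*9497^1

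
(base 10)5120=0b1010000000000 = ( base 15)17B5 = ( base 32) 500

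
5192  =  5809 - 617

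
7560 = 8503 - 943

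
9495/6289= 9495/6289  =  1.51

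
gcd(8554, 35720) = 94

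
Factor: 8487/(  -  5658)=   -  3/2 = -2^(-1)*3^1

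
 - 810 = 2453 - 3263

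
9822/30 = 327 + 2/5 = 327.40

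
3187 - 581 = 2606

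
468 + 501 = 969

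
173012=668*259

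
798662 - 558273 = 240389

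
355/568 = 5/8 = 0.62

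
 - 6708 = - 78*86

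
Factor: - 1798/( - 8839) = 2^1*29^1 * 31^1*8839^( - 1)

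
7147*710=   5074370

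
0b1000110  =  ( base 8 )106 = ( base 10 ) 70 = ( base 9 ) 77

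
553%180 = 13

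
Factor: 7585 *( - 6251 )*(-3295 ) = 156228586325 =5^2*7^1 * 19^1*37^1*41^1*47^1 * 659^1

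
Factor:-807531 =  - 3^1*269177^1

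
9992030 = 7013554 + 2978476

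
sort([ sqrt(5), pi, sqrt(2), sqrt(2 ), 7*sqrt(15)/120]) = [ 7*sqrt(15 ) /120 , sqrt(2),sqrt(2 ), sqrt(5 ), pi]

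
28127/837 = 28127/837 = 33.60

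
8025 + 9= 8034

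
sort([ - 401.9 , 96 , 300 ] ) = [-401.9,96,300]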